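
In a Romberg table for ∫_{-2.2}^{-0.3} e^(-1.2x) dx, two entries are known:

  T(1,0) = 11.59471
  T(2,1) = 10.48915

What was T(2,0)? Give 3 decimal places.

10.766

From T(2,1) = (4·T(2,0) − T(1,0))/3, solve for T(2,0):
4·T(2,0) = 3·10.48915 + 11.59471 = 43.06216
T(2,0) = 10.76554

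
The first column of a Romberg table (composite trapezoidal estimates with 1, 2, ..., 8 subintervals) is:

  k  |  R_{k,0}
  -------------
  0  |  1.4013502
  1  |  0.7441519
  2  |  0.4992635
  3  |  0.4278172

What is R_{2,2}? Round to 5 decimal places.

0.41047

R_{1,1} = (4·0.7441519 − 1.4013502) / 3 = 0.5250858
R_{2,1} = (4·0.4992635 − 0.7441519) / 3 = 0.4176340
R_{2,2} = (16·0.4176340 − 0.5250858) / 15 = 0.4104705
(Column j=1 coincides with Simpson's rule on the same nodes.)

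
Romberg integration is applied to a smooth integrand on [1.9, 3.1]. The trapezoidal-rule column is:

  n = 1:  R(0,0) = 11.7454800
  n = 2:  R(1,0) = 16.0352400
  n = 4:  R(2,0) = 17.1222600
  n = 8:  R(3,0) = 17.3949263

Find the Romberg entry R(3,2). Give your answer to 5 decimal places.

17.48590

Richardson extrapolation on the trapezoidal column (denominator 4−1=3):
R(2,1) = 17.1222600 + (17.1222600 − 16.0352400)/3 = 17.4846000
R(3,1) = 17.3949263 + (17.3949263 − 17.1222600)/3 = 17.4858151
R(3,2) = 17.4858151 + (17.4858151 − 17.4846000)/15 = 17.4858961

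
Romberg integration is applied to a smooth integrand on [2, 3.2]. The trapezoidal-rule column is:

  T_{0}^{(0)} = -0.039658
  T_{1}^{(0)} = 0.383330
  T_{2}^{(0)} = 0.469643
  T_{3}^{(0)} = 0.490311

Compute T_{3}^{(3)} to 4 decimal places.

Richardson extrapolation on the trapezoidal column (denominator 4−1=3):
T_{1}^{(1)} = (4·0.383330 − (-0.039658)) / 3 = 0.524326
T_{2}^{(1)} = (4·0.469643 − 0.383330) / 3 = 0.498414
T_{3}^{(1)} = 0.490311 + (0.490311 − 0.469643)/3 = 0.497200
T_{2}^{(2)} = (16·0.498414 − 0.524326) / 15 = 0.496687
T_{3}^{(2)} = (16·0.497200 − 0.498414) / 15 = 0.497119
T_{3}^{(3)} = (64·0.497119 − 0.496687) / 63 = 0.497126

0.4971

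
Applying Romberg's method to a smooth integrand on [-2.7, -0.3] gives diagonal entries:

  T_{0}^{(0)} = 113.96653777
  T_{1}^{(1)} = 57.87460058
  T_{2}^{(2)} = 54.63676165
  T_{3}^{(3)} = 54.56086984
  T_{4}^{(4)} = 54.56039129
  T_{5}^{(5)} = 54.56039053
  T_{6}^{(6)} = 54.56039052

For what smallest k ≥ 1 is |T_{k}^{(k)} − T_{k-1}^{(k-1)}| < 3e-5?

k = 5

|T_{1}^{(1)} − T_{0}^{(0)}| = 56.09193719 ≥ 3e-5
|T_{2}^{(2)} − T_{1}^{(1)}| = 3.23783893 ≥ 3e-5
|T_{3}^{(3)} − T_{2}^{(2)}| = 0.07589181 ≥ 3e-5
|T_{4}^{(4)} − T_{3}^{(3)}| = 0.00047855 ≥ 3e-5
|T_{5}^{(5)} − T_{4}^{(4)}| = 0.00000076 < 3e-5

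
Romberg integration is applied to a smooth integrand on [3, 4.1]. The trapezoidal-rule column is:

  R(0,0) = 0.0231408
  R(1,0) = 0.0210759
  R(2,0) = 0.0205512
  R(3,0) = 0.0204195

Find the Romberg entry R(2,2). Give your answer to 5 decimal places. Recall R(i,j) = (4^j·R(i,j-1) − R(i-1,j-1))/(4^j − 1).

0.02038

R(1,1) = (4·0.0210759 − 0.0231408) / 3 = 0.0203876
R(2,1) = (4·0.0205512 − 0.0210759) / 3 = 0.0203763
R(2,2) = (16·0.0203763 − 0.0203876) / 15 = 0.0203755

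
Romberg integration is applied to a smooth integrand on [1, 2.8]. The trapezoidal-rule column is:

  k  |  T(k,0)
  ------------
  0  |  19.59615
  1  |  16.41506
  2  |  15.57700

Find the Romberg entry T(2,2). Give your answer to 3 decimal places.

Richardson extrapolation on the trapezoidal column (denominator 4−1=3):
T(1,1) = (4·16.41506 − 19.59615) / 3 = 15.35470
T(2,1) = (4·15.57700 − 16.41506) / 3 = 15.29765
T(2,2) = (16·15.29765 − 15.35470) / 15 = 15.29385

15.294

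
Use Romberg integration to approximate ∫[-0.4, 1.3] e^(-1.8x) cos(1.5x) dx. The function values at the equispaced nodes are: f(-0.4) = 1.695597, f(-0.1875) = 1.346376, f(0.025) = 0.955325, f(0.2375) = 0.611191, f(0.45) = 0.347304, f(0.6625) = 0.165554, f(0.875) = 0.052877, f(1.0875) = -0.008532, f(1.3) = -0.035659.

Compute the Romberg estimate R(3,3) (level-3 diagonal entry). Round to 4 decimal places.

0.9090

R(0,0) (trapezoid, 1 panel, h=1.7000): 1.410947
R(1,0) (trapezoid, 2 panels, h=0.8500): 1.000682
R(2,0) (trapezoid, 4 panels, h=0.4250): 0.928827
R(3,0) (trapezoid, 8 panels, h=0.2125): 0.913764
R(1,1) = 1.000682 + (1.000682 − 1.410947)/3 = 0.863927
R(2,1) = 0.928827 + (0.928827 − 1.000682)/3 = 0.904875
R(3,1) = 0.913764 + (0.913764 − 0.928827)/3 = 0.908743
R(2,2) = 0.904875 + (0.904875 − 0.863927)/15 = 0.907605
R(3,2) = 0.908743 + (0.908743 − 0.904875)/15 = 0.909001
R(3,3) = 0.909001 + (0.909001 − 0.907605)/63 = 0.909023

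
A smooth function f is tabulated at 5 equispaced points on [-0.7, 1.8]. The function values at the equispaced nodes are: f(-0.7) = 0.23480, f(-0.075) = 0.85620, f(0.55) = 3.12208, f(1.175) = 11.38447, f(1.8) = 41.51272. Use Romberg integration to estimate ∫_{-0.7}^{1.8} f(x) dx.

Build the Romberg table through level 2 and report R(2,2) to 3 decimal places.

R(0,0) (trapezoid, 1 panel, h=2.5000): 52.18440
R(1,0) (trapezoid, 2 panels, h=1.2500): 29.99480
R(2,0) (trapezoid, 4 panels, h=0.6250): 22.64782
R(1,1) = 29.99480 + (29.99480 − 52.18440)/3 = 22.59827
R(2,1) = 22.64782 + (22.64782 − 29.99480)/3 = 20.19883
R(2,2) = 20.19883 + (20.19883 − 22.59827)/15 = 20.03887

20.039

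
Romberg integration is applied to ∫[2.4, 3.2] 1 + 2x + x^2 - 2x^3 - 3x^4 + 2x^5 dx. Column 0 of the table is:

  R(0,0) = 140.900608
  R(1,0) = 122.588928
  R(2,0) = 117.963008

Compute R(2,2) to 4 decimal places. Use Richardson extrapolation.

Richardson extrapolation on the trapezoidal column (denominator 4−1=3):
R(1,1) = 122.588928 + (122.588928 − 140.900608)/3 = 116.485035
R(2,1) = (4·117.963008 − 122.588928) / 3 = 116.421035
R(2,2) = 116.421035 + (116.421035 − 116.485035)/15 = 116.416768

116.4168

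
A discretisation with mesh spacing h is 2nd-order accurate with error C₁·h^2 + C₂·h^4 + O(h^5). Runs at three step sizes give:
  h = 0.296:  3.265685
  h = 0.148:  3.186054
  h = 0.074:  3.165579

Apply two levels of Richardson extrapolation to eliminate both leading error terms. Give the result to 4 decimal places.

First eliminate the h^2 term (factor 2^2 = 4):
  B₁ = (4·3.186054 − 3.265685)/3 = 3.159510
  B₂ = (4·3.165579 − 3.186054)/3 = 3.158754
Then eliminate the h^4 term (factor 2^4 = 16):
  (16·3.158754 − 3.159510)/15 = 3.158704

3.1587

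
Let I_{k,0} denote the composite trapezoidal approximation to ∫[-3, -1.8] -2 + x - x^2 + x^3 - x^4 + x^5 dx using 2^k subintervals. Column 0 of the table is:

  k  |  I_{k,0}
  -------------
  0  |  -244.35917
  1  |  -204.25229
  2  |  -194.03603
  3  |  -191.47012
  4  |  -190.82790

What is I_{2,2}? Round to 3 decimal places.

Richardson extrapolation on the trapezoidal column (denominator 4−1=3):
I_{1,1} = -204.25229 + (-204.25229 − (-244.35917))/3 = -190.88333
I_{2,1} = (4·(-194.03603) − (-204.25229)) / 3 = -190.63061
I_{2,2} = (16·(-190.63061) − (-190.88333)) / 15 = -190.61376

-190.614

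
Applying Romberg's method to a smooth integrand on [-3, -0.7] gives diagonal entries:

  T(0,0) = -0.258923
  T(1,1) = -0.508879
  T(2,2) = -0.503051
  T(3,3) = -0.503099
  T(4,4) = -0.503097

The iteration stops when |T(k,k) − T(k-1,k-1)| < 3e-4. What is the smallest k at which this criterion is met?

|T(1,1) − T(0,0)| = 0.249956 ≥ 3e-4
|T(2,2) − T(1,1)| = 0.005828 ≥ 3e-4
|T(3,3) − T(2,2)| = 0.000048 < 3e-4

k = 3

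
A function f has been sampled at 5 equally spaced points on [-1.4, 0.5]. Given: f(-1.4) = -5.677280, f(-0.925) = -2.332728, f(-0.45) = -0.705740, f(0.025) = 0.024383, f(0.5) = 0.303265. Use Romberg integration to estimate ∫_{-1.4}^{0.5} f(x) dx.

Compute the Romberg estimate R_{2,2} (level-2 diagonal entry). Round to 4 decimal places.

R_{0,0} (trapezoid, 1 panel, h=1.9000): -5.105314
R_{1,0} (trapezoid, 2 panels, h=0.9500): -3.223110
R_{2,0} (trapezoid, 4 panels, h=0.4750): -2.708019
R_{1,1} = -3.223110 + (-3.223110 − (-5.105314))/3 = -2.595709
R_{2,1} = -2.708019 + (-2.708019 − (-3.223110))/3 = -2.536322
R_{2,2} = -2.536322 + (-2.536322 − (-2.595709))/15 = -2.532363

-2.5324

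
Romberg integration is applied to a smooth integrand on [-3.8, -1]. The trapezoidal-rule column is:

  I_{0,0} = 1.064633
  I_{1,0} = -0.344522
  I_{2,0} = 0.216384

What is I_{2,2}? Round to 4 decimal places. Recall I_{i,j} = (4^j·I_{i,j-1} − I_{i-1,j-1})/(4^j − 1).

I_{1,1} = -0.344522 + (-0.344522 − 1.064633)/3 = -0.814240
I_{2,1} = (4·0.216384 − (-0.344522)) / 3 = 0.403353
I_{2,2} = (16·0.403353 − (-0.814240)) / 15 = 0.484526
(Column j=1 coincides with Simpson's rule on the same nodes.)

0.4845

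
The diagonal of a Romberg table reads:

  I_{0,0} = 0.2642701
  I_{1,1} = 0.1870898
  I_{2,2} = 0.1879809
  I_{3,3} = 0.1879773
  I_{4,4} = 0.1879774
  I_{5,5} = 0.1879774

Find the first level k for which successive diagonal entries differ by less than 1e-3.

k = 2

|I_{1,1} − I_{0,0}| = 0.0771803 ≥ 1e-3
|I_{2,2} − I_{1,1}| = 0.0008911 < 1e-3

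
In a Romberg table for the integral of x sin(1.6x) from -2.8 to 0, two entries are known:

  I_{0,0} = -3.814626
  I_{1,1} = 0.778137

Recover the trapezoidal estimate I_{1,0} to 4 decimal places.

-0.3701

From I_{1,1} = (4·I_{1,0} − I_{0,0})/3, solve for I_{1,0}:
4·I_{1,0} = 3·0.778137 + (-3.814626) = -1.480215
I_{1,0} = -0.370054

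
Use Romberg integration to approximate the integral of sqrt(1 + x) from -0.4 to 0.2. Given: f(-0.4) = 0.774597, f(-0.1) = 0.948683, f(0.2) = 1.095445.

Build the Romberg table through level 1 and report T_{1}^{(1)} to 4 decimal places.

0.5665

T_{0}^{(0)} (trapezoid, 1 panel, h=0.6000): 0.561013
T_{1}^{(0)} (trapezoid, 2 panels, h=0.3000): 0.565111
T_{1}^{(1)} = 0.565111 + (0.565111 − 0.561013)/3 = 0.566477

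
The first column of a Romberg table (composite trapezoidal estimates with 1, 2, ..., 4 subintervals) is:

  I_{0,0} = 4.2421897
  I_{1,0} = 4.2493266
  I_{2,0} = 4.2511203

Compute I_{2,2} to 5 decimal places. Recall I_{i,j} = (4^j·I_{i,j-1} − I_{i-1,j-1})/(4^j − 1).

4.25172

Richardson extrapolation on the trapezoidal column (denominator 4−1=3):
I_{1,1} = 4.2493266 + (4.2493266 − 4.2421897)/3 = 4.2517056
I_{2,1} = 4.2511203 + (4.2511203 − 4.2493266)/3 = 4.2517182
I_{2,2} = (16·4.2517182 − 4.2517056) / 15 = 4.2517190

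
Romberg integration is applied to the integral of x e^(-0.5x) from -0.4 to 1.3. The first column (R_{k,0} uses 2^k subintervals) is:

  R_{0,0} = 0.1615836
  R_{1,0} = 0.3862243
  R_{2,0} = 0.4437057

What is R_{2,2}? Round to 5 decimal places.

Richardson extrapolation on the trapezoidal column (denominator 4−1=3):
R_{1,1} = 0.3862243 + (0.3862243 − 0.1615836)/3 = 0.4611045
R_{2,1} = 0.4437057 + (0.4437057 − 0.3862243)/3 = 0.4628662
R_{2,2} = 0.4628662 + (0.4628662 − 0.4611045)/15 = 0.4629836

0.46298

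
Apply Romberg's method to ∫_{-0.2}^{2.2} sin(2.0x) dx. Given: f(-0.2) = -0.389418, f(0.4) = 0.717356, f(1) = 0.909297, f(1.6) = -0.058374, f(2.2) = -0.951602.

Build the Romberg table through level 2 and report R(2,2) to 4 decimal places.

0.6030

R(0,0) (trapezoid, 1 panel, h=2.4000): -1.609224
R(1,0) (trapezoid, 2 panels, h=1.2000): 0.286544
R(2,0) (trapezoid, 4 panels, h=0.6000): 0.538661
R(1,1) = 0.286544 + (0.286544 − (-1.609224))/3 = 0.918467
R(2,1) = 0.538661 + (0.538661 − 0.286544)/3 = 0.622700
R(2,2) = 0.622700 + (0.622700 − 0.918467)/15 = 0.602982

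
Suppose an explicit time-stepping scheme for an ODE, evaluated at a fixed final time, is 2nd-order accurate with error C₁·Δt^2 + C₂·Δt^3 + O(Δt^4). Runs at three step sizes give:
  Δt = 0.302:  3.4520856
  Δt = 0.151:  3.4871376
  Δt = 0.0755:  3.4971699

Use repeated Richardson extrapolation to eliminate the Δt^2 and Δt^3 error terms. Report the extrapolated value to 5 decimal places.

3.50076

First eliminate the Δt^2 term (factor 2^2 = 4):
  B₁ = (4·3.4871376 − 3.4520856)/3 = 3.4988216
  B₂ = (4·3.4971699 − 3.4871376)/3 = 3.5005140
Then eliminate the Δt^3 term (factor 2^3 = 8):
  (8·3.5005140 − 3.4988216)/7 = 3.5007558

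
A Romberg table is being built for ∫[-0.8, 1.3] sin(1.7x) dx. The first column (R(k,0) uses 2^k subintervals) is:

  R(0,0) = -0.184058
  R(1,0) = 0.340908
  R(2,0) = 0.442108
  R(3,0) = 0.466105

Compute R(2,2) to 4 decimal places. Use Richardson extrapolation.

Richardson extrapolation on the trapezoidal column (denominator 4−1=3):
R(1,1) = (4·0.340908 − (-0.184058)) / 3 = 0.515897
R(2,1) = (4·0.442108 − 0.340908) / 3 = 0.475841
R(2,2) = (16·0.475841 − 0.515897) / 15 = 0.473171

0.4732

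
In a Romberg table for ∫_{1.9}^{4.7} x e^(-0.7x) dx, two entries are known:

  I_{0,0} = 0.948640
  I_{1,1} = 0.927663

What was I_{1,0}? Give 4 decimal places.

0.9329

From I_{1,1} = (4·I_{1,0} − I_{0,0})/3, solve for I_{1,0}:
4·I_{1,0} = 3·0.927663 + 0.948640 = 3.731629
I_{1,0} = 0.932907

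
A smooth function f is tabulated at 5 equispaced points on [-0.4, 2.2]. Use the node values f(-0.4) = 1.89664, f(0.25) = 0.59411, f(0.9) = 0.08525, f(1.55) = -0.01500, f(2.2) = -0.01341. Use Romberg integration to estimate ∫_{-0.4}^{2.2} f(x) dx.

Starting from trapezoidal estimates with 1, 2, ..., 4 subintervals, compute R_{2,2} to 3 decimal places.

R_{0,0} (trapezoid, 1 panel, h=2.6000): 2.44820
R_{1,0} (trapezoid, 2 panels, h=1.3000): 1.33492
R_{2,0} (trapezoid, 4 panels, h=0.6500): 1.04388
R_{1,1} = 1.33492 + (1.33492 − 2.44820)/3 = 0.96383
R_{2,1} = 1.04388 + (1.04388 − 1.33492)/3 = 0.94687
R_{2,2} = 0.94687 + (0.94687 − 0.96383)/15 = 0.94574

0.946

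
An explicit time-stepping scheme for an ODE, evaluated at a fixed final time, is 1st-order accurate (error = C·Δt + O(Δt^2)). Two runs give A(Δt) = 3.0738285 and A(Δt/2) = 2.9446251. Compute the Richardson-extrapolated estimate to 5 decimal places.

2.81542

Extrapolated value = (2·A(Δt/2) − A(Δt)) / (2 − 1)
= (2·2.9446251 − 3.0738285) / 1
= 2.8154217 / 1 = 2.8154217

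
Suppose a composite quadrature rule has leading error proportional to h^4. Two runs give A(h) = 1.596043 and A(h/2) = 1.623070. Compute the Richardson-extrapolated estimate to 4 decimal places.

The leading error scales as h^4; refining by a factor of 2 reduces it by 2^4 = 16.
Extrapolated value = (16·A(h/2) − A(h)) / (16 − 1)
= (16·1.623070 − 1.596043) / 15
= 24.373077 / 15 = 1.624872

1.6249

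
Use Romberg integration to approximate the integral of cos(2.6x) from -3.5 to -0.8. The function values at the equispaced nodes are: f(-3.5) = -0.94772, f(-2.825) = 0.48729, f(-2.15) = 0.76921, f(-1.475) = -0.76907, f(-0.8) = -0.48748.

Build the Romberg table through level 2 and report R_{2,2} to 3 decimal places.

R_{0,0} (trapezoid, 1 panel, h=2.7000): -1.93752
R_{1,0} (trapezoid, 2 panels, h=1.3500): 0.06967
R_{2,0} (trapezoid, 4 panels, h=0.6750): -0.15536
R_{1,1} = 0.06967 + (0.06967 − (-1.93752))/3 = 0.73873
R_{2,1} = -0.15536 + (-0.15536 − 0.06967)/3 = -0.23037
R_{2,2} = -0.23037 + (-0.23037 − 0.73873)/15 = -0.29498

-0.295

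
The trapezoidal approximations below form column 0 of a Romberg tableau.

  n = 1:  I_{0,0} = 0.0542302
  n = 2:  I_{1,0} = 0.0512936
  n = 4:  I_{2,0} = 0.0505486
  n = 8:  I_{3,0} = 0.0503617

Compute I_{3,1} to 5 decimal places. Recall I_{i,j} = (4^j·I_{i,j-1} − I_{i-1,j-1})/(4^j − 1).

0.05030

Richardson extrapolation on the trapezoidal column (denominator 4−1=3):
I_{3,1} = 0.0503617 + (0.0503617 − 0.0505486)/3 = 0.0502994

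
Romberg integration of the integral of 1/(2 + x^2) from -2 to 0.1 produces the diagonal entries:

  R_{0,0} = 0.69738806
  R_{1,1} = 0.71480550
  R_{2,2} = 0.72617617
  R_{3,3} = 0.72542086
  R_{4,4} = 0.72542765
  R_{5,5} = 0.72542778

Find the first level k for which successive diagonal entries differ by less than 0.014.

k = 2

|R_{1,1} − R_{0,0}| = 0.01741744 ≥ 0.014
|R_{2,2} − R_{1,1}| = 0.01137067 < 0.014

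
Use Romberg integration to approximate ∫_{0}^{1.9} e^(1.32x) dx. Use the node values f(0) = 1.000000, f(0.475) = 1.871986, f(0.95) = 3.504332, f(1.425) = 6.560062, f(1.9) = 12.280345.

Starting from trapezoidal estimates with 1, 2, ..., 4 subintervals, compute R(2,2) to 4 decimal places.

8.5466

R(0,0) (trapezoid, 1 panel, h=1.9000): 12.616328
R(1,0) (trapezoid, 2 panels, h=0.9500): 9.637279
R(2,0) (trapezoid, 4 panels, h=0.4750): 8.823862
R(1,1) = 9.637279 + (9.637279 − 12.616328)/3 = 8.644263
R(2,1) = 8.823862 + (8.823862 − 9.637279)/3 = 8.552723
R(2,2) = 8.552723 + (8.552723 − 8.644263)/15 = 8.546620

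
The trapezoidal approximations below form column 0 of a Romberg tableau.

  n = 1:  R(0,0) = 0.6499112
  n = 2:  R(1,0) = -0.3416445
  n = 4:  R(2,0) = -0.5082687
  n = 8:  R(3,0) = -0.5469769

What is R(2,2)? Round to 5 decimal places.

R(1,1) = -0.3416445 + (-0.3416445 − 0.6499112)/3 = -0.6721631
R(2,1) = -0.5082687 + (-0.5082687 − (-0.3416445))/3 = -0.5638101
R(2,2) = -0.5638101 + (-0.5638101 − (-0.6721631))/15 = -0.5565866

-0.55659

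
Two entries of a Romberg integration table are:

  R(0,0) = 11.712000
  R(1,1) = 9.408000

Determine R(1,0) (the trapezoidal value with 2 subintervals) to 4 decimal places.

9.9840

From R(1,1) = (4·R(1,0) − R(0,0))/3, solve for R(1,0):
4·R(1,0) = 3·9.408000 + 11.712000 = 39.936000
R(1,0) = 9.984000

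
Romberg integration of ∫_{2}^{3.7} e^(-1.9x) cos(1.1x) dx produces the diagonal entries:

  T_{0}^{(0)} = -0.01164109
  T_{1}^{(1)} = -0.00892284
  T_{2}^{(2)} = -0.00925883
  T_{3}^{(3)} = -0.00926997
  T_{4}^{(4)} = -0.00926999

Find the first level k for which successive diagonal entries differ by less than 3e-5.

k = 3

|T_{1}^{(1)} − T_{0}^{(0)}| = 0.00271825 ≥ 3e-5
|T_{2}^{(2)} − T_{1}^{(1)}| = 0.00033599 ≥ 3e-5
|T_{3}^{(3)} − T_{2}^{(2)}| = 0.00001114 < 3e-5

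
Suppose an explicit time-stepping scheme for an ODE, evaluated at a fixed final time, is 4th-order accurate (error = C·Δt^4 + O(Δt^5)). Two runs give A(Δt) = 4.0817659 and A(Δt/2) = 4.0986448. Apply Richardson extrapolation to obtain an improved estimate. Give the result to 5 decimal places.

4.09977

The leading error scales as Δt^4; refining by a factor of 2 reduces it by 2^4 = 16.
Extrapolated value = (16·A(Δt/2) − A(Δt)) / (16 − 1)
= (16·4.0986448 − 4.0817659) / 15
= 61.4965509 / 15 = 4.0997701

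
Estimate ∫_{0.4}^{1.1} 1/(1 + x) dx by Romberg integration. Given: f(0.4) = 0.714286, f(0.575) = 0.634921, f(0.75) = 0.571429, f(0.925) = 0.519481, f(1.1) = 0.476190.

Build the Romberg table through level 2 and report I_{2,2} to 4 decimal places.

0.4055

I_{0,0} (trapezoid, 1 panel, h=0.7000): 0.416667
I_{1,0} (trapezoid, 2 panels, h=0.3500): 0.408333
I_{2,0} (trapezoid, 4 panels, h=0.1750): 0.406187
I_{1,1} = 0.408333 + (0.408333 − 0.416667)/3 = 0.405555
I_{2,1} = 0.406187 + (0.406187 − 0.408333)/3 = 0.405472
I_{2,2} = 0.405472 + (0.405472 − 0.405555)/15 = 0.405466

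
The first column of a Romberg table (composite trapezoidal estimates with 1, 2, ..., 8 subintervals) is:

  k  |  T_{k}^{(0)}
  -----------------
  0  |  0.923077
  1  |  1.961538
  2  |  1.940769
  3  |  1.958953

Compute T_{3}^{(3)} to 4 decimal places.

1.9680

T_{1}^{(1)} = (4·1.961538 − 0.923077) / 3 = 2.307692
T_{2}^{(1)} = 1.940769 + (1.940769 − 1.961538)/3 = 1.933846
T_{3}^{(1)} = (4·1.958953 − 1.940769) / 3 = 1.965014
T_{2}^{(2)} = (16·1.933846 − 2.307692) / 15 = 1.908923
T_{3}^{(2)} = 1.965014 + (1.965014 − 1.933846)/15 = 1.967092
T_{3}^{(3)} = 1.967092 + (1.967092 − 1.908923)/63 = 1.968015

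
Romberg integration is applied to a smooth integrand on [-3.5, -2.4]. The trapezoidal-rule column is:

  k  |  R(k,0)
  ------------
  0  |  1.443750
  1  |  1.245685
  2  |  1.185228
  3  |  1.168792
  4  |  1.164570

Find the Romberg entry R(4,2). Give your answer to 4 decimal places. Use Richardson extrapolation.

1.1632

R(3,1) = (4·1.168792 − 1.185228) / 3 = 1.163313
R(4,1) = 1.164570 + (1.164570 − 1.168792)/3 = 1.163163
R(4,2) = 1.163163 + (1.163163 − 1.163313)/15 = 1.163153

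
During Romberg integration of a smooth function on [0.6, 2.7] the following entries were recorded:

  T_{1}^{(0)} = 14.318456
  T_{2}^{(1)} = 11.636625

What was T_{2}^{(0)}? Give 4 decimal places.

From T_{2}^{(1)} = (4·T_{2}^{(0)} − T_{1}^{(0)})/3, solve for T_{2}^{(0)}:
4·T_{2}^{(0)} = 3·11.636625 + 14.318456 = 49.228331
T_{2}^{(0)} = 12.307083

12.3071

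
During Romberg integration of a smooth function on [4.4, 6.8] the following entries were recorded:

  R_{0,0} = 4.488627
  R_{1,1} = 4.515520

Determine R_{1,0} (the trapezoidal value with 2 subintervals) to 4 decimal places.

From R_{1,1} = (4·R_{1,0} − R_{0,0})/3, solve for R_{1,0}:
4·R_{1,0} = 3·4.515520 + 4.488627 = 18.035187
R_{1,0} = 4.508797

4.5088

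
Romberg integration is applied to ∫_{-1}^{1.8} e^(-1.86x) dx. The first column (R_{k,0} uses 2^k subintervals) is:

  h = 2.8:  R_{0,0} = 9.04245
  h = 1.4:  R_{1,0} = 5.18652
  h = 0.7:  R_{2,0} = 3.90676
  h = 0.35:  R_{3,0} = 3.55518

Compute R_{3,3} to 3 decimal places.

Richardson extrapolation on the trapezoidal column (denominator 4−1=3):
R_{1,1} = (4·5.18652 − 9.04245) / 3 = 3.90121
R_{2,1} = 3.90676 + (3.90676 − 5.18652)/3 = 3.48017
R_{3,1} = 3.55518 + (3.55518 − 3.90676)/3 = 3.43799
R_{2,2} = 3.48017 + (3.48017 − 3.90121)/15 = 3.45210
R_{3,2} = 3.43799 + (3.43799 − 3.48017)/15 = 3.43518
R_{3,3} = 3.43518 + (3.43518 − 3.45210)/63 = 3.43491

3.435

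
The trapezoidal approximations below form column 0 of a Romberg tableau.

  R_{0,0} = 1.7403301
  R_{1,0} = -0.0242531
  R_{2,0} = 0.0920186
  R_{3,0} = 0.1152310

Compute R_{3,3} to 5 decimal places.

0.12153

R_{1,1} = (4·(-0.0242531) − 1.7403301) / 3 = -0.6124475
R_{2,1} = 0.0920186 + (0.0920186 − (-0.0242531))/3 = 0.1307758
R_{3,1} = (4·0.1152310 − 0.0920186) / 3 = 0.1229685
R_{2,2} = 0.1307758 + (0.1307758 − (-0.6124475))/15 = 0.1803240
R_{3,2} = 0.1229685 + (0.1229685 − 0.1307758)/15 = 0.1224480
R_{3,3} = (64·0.1224480 − 0.1803240) / 63 = 0.1215293
(Column j=1 coincides with Simpson's rule on the same nodes.)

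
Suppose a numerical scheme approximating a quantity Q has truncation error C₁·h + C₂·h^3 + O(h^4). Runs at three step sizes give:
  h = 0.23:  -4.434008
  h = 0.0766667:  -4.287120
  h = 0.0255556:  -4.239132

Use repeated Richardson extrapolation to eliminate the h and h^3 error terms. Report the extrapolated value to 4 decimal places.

-4.2152

First eliminate the h term (factor 3^1 = 3):
  B₁ = (3·(-4.287120) − (-4.434008))/2 = -4.213676
  B₂ = (3·(-4.239132) − (-4.287120))/2 = -4.215138
Then eliminate the h^3 term (factor 3^3 = 27):
  (27·(-4.215138) − (-4.213676))/26 = -4.215194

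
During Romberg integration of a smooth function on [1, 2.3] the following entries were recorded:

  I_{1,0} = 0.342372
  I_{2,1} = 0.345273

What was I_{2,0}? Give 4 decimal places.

0.3445

From I_{2,1} = (4·I_{2,0} − I_{1,0})/3, solve for I_{2,0}:
4·I_{2,0} = 3·0.345273 + 0.342372 = 1.378191
I_{2,0} = 0.344548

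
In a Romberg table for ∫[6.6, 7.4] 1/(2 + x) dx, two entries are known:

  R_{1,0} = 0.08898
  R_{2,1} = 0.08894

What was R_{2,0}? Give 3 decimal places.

0.089

From R_{2,1} = (4·R_{2,0} − R_{1,0})/3, solve for R_{2,0}:
4·R_{2,0} = 3·0.08894 + 0.08898 = 0.35580
R_{2,0} = 0.08895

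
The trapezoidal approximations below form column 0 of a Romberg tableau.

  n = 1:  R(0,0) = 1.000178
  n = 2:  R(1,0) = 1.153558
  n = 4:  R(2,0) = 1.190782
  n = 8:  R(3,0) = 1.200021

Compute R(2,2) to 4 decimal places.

1.2031

R(1,1) = (4·1.153558 − 1.000178) / 3 = 1.204685
R(2,1) = (4·1.190782 − 1.153558) / 3 = 1.203190
R(2,2) = (16·1.203190 − 1.204685) / 15 = 1.203090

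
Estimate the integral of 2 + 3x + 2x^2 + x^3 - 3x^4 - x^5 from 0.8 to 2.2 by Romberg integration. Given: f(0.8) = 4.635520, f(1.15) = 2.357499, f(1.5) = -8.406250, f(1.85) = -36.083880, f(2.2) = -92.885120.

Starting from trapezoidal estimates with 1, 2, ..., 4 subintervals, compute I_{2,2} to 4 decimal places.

-27.9668

I_{0,0} (trapezoid, 1 panel, h=1.4000): -61.774720
I_{1,0} (trapezoid, 2 panels, h=0.7000): -36.771735
I_{2,0} (trapezoid, 4 panels, h=0.3500): -30.190101
I_{1,1} = -36.771735 + (-36.771735 − (-61.774720))/3 = -28.437407
I_{2,1} = -30.190101 + (-30.190101 − (-36.771735))/3 = -27.996223
I_{2,2} = -27.996223 + (-27.996223 − (-28.437407))/15 = -27.966811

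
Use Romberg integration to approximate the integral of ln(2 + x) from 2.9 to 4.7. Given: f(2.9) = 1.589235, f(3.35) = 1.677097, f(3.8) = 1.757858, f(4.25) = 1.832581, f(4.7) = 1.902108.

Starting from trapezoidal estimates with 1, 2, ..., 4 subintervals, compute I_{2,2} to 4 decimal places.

I_{0,0} (trapezoid, 1 panel, h=1.8000): 3.142209
I_{1,0} (trapezoid, 2 panels, h=0.9000): 3.153177
I_{2,0} (trapezoid, 4 panels, h=0.4500): 3.155943
I_{1,1} = 3.153177 + (3.153177 − 3.142209)/3 = 3.156833
I_{2,1} = 3.155943 + (3.155943 − 3.153177)/3 = 3.156865
I_{2,2} = 3.156865 + (3.156865 − 3.156833)/15 = 3.156867

3.1569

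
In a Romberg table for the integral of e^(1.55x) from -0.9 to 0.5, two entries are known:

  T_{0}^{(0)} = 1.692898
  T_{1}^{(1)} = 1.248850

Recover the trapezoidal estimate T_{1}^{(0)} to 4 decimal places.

From T_{1}^{(1)} = (4·T_{1}^{(0)} − T_{0}^{(0)})/3, solve for T_{1}^{(0)}:
4·T_{1}^{(0)} = 3·1.248850 + 1.692898 = 5.439448
T_{1}^{(0)} = 1.359862

1.3599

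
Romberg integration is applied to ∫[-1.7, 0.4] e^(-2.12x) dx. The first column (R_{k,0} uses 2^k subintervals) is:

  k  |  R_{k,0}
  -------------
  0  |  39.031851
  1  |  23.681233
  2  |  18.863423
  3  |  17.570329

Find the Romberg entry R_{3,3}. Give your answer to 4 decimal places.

Richardson extrapolation on the trapezoidal column (denominator 4−1=3):
R_{1,1} = 23.681233 + (23.681233 − 39.031851)/3 = 18.564360
R_{2,1} = 18.863423 + (18.863423 − 23.681233)/3 = 17.257486
R_{3,1} = (4·17.570329 − 18.863423) / 3 = 17.139298
R_{2,2} = (16·17.257486 − 18.564360) / 15 = 17.170361
R_{3,2} = 17.139298 + (17.139298 − 17.257486)/15 = 17.131419
R_{3,3} = (64·17.131419 − 17.170361) / 63 = 17.130801
(Column j=1 coincides with Simpson's rule on the same nodes.)

17.1308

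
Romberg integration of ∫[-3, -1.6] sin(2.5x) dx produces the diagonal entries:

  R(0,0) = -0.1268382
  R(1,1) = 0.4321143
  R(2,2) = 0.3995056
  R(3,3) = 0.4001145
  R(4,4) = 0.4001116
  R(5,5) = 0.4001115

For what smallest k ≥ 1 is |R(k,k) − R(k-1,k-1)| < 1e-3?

k = 3

|R(1,1) − R(0,0)| = 0.5589525 ≥ 1e-3
|R(2,2) − R(1,1)| = 0.0326087 ≥ 1e-3
|R(3,3) − R(2,2)| = 0.0006089 < 1e-3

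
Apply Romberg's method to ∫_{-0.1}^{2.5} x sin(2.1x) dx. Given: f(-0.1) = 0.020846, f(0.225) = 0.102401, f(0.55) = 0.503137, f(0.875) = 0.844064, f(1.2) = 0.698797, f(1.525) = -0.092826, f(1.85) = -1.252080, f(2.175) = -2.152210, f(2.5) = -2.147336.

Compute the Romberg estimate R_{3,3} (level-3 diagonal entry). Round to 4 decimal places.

R_{0,0} (trapezoid, 1 panel, h=2.6000): -2.764437
R_{1,0} (trapezoid, 2 panels, h=1.3000): -0.473782
R_{2,0} (trapezoid, 4 panels, h=0.6500): -0.723704
R_{3,0} (trapezoid, 8 panels, h=0.3250): -0.783888
R_{1,1} = -0.473782 + (-0.473782 − (-2.764437))/3 = 0.289770
R_{2,1} = -0.723704 + (-0.723704 − (-0.473782))/3 = -0.807011
R_{3,1} = -0.783888 + (-0.783888 − (-0.723704))/3 = -0.803949
R_{2,2} = -0.807011 + (-0.807011 − 0.289770)/15 = -0.880130
R_{3,2} = -0.803949 + (-0.803949 − (-0.807011))/15 = -0.803745
R_{3,3} = -0.803745 + (-0.803745 − (-0.880130))/63 = -0.802533

-0.8025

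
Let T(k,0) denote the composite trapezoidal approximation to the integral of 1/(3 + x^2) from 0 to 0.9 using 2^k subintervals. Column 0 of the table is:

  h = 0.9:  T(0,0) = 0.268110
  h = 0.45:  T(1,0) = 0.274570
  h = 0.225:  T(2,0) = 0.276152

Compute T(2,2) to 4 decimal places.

0.2767

Richardson extrapolation on the trapezoidal column (denominator 4−1=3):
T(1,1) = 0.274570 + (0.274570 − 0.268110)/3 = 0.276723
T(2,1) = (4·0.276152 − 0.274570) / 3 = 0.276679
T(2,2) = (16·0.276679 − 0.276723) / 15 = 0.276676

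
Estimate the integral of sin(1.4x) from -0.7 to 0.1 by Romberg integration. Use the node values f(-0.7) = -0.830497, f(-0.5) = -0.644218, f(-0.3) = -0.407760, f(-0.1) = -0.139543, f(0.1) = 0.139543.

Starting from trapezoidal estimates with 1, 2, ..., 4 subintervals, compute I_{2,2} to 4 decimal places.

-0.3094

I_{0,0} (trapezoid, 1 panel, h=0.8000): -0.276382
I_{1,0} (trapezoid, 2 panels, h=0.4000): -0.301295
I_{2,0} (trapezoid, 4 panels, h=0.2000): -0.307400
I_{1,1} = -0.301295 + (-0.301295 − (-0.276382))/3 = -0.309599
I_{2,1} = -0.307400 + (-0.307400 − (-0.301295))/3 = -0.309435
I_{2,2} = -0.309435 + (-0.309435 − (-0.309599))/15 = -0.309424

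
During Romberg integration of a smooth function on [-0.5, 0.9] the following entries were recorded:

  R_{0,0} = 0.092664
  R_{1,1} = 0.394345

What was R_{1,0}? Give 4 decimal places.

0.3189

From R_{1,1} = (4·R_{1,0} − R_{0,0})/3, solve for R_{1,0}:
4·R_{1,0} = 3·0.394345 + 0.092664 = 1.275699
R_{1,0} = 0.318925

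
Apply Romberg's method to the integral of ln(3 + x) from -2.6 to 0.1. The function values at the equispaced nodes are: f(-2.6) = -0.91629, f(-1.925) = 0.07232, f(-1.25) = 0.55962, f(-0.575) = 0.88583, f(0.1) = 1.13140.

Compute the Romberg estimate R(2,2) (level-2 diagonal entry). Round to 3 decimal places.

R(0,0) (trapezoid, 1 panel, h=2.7000): 0.29040
R(1,0) (trapezoid, 2 panels, h=1.3500): 0.90069
R(2,0) (trapezoid, 4 panels, h=0.6750): 1.09709
R(1,1) = 0.90069 + (0.90069 − 0.29040)/3 = 1.10412
R(2,1) = 1.09709 + (1.09709 − 0.90069)/3 = 1.16256
R(2,2) = 1.16256 + (1.16256 − 1.10412)/15 = 1.16646

1.166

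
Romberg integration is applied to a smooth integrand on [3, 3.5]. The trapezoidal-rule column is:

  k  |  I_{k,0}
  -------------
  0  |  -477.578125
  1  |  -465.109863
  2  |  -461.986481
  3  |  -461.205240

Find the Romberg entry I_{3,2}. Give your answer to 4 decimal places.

Richardson extrapolation on the trapezoidal column (denominator 4−1=3):
I_{2,1} = -461.986481 + (-461.986481 − (-465.109863))/3 = -460.945354
I_{3,1} = -461.205240 + (-461.205240 − (-461.986481))/3 = -460.944826
I_{3,2} = (16·(-460.944826) − (-460.945354)) / 15 = -460.944791

-460.9448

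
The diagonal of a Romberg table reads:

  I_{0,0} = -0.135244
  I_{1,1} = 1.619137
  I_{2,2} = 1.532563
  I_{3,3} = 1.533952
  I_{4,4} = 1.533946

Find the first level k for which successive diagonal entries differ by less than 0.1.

|I_{1,1} − I_{0,0}| = 1.754381 ≥ 0.1
|I_{2,2} − I_{1,1}| = 0.086574 < 0.1

k = 2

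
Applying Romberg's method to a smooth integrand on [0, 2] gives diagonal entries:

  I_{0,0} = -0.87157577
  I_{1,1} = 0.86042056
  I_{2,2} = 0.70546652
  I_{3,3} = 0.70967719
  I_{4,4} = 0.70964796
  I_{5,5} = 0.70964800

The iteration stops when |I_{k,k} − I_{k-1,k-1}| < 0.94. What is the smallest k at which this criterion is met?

|I_{1,1} − I_{0,0}| = 1.73199633 ≥ 0.94
|I_{2,2} − I_{1,1}| = 0.15495404 < 0.94

k = 2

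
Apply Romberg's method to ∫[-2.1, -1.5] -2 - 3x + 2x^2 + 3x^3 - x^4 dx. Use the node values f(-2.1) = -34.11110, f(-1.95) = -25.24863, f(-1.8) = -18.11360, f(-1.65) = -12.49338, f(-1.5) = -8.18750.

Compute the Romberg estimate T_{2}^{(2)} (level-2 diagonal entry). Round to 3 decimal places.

-11.475

T_{0}^{(0)} (trapezoid, 1 panel, h=0.6000): -12.68958
T_{1}^{(0)} (trapezoid, 2 panels, h=0.3000): -11.77887
T_{2}^{(0)} (trapezoid, 4 panels, h=0.1500): -11.55074
T_{1}^{(1)} = -11.77887 + (-11.77887 − (-12.68958))/3 = -11.47530
T_{2}^{(1)} = -11.55074 + (-11.55074 − (-11.77887))/3 = -11.47470
T_{2}^{(2)} = -11.47470 + (-11.47470 − (-11.47530))/15 = -11.47466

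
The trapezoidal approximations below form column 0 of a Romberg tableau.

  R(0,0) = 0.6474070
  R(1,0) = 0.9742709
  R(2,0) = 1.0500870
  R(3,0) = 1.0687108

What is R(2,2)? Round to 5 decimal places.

1.07483

Richardson extrapolation on the trapezoidal column (denominator 4−1=3):
R(1,1) = (4·0.9742709 − 0.6474070) / 3 = 1.0832255
R(2,1) = (4·1.0500870 − 0.9742709) / 3 = 1.0753590
R(2,2) = (16·1.0753590 − 1.0832255) / 15 = 1.0748346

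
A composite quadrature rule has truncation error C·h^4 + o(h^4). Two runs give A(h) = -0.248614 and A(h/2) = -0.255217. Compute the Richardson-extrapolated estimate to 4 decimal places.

The leading error scales as h^4; refining by a factor of 2 reduces it by 2^4 = 16.
Extrapolated value = (16·A(h/2) − A(h)) / (16 − 1)
= (16·(-0.255217) − (-0.248614)) / 15
= -3.834858 / 15 = -0.255657

-0.2557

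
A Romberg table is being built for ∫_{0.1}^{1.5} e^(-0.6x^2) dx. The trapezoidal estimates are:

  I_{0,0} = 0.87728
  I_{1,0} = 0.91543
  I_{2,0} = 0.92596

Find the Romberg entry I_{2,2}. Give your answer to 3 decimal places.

Richardson extrapolation on the trapezoidal column (denominator 4−1=3):
I_{1,1} = 0.91543 + (0.91543 − 0.87728)/3 = 0.92815
I_{2,1} = (4·0.92596 − 0.91543) / 3 = 0.92947
I_{2,2} = 0.92947 + (0.92947 − 0.92815)/15 = 0.92956
(Column j=1 coincides with Simpson's rule on the same nodes.)

0.930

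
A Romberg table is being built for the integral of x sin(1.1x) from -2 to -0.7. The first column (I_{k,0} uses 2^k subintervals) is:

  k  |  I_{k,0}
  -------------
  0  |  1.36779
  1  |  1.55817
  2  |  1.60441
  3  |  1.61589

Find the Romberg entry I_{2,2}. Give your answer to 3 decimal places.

Richardson extrapolation on the trapezoidal column (denominator 4−1=3):
I_{1,1} = 1.55817 + (1.55817 − 1.36779)/3 = 1.62163
I_{2,1} = (4·1.60441 − 1.55817) / 3 = 1.61982
I_{2,2} = 1.61982 + (1.61982 − 1.62163)/15 = 1.61970

1.620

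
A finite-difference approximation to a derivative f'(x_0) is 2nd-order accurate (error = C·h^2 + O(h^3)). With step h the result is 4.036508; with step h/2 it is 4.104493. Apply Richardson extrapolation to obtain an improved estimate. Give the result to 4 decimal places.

Extrapolated value = (4·A(h/2) − A(h)) / (4 − 1)
= (4·4.104493 − 4.036508) / 3
= 12.381464 / 3 = 4.127155

4.1272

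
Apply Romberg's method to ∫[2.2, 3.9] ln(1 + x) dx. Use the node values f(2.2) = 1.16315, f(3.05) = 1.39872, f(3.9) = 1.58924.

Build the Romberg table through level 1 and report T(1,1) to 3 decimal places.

2.365

T(0,0) (trapezoid, 1 panel, h=1.7000): 2.33953
T(1,0) (trapezoid, 2 panels, h=0.8500): 2.35868
T(1,1) = 2.35868 + (2.35868 − 2.33953)/3 = 2.36506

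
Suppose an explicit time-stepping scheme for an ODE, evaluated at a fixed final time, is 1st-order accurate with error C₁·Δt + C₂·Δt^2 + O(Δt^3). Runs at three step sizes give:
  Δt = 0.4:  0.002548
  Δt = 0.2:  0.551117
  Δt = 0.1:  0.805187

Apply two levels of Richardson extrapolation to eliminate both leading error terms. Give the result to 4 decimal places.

1.0458

First eliminate the Δt term (factor 2^1 = 2):
  B₁ = (2·0.551117 − 0.002548)/1 = 1.099686
  B₂ = (2·0.805187 − 0.551117)/1 = 1.059257
Then eliminate the Δt^2 term (factor 2^2 = 4):
  (4·1.059257 − 1.099686)/3 = 1.045781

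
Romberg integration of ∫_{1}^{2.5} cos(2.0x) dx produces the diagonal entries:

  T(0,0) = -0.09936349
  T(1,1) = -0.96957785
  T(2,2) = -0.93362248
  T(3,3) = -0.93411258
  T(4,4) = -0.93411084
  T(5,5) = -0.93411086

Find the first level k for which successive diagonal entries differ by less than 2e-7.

|T(1,1) − T(0,0)| = 0.87021436 ≥ 2e-7
|T(2,2) − T(1,1)| = 0.03595537 ≥ 2e-7
|T(3,3) − T(2,2)| = 0.00049010 ≥ 2e-7
|T(4,4) − T(3,3)| = 0.00000174 ≥ 2e-7
|T(5,5) − T(4,4)| = 0.00000002 < 2e-7

k = 5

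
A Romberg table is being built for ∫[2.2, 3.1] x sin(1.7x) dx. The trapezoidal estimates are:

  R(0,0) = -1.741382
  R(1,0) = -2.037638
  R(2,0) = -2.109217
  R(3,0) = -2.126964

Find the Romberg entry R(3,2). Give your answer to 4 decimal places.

Richardson extrapolation on the trapezoidal column (denominator 4−1=3):
R(2,1) = -2.109217 + (-2.109217 − (-2.037638))/3 = -2.133077
R(3,1) = (4·(-2.126964) − (-2.109217)) / 3 = -2.132880
R(3,2) = -2.132880 + (-2.132880 − (-2.133077))/15 = -2.132867

-2.1329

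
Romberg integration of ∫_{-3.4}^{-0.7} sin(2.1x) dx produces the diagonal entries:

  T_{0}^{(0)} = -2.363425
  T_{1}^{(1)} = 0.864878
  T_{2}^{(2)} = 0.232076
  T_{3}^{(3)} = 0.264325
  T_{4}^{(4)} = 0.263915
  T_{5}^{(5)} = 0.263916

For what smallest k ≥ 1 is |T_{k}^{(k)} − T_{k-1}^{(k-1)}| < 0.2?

|T_{1}^{(1)} − T_{0}^{(0)}| = 3.228303 ≥ 0.2
|T_{2}^{(2)} − T_{1}^{(1)}| = 0.632802 ≥ 0.2
|T_{3}^{(3)} − T_{2}^{(2)}| = 0.032249 < 0.2

k = 3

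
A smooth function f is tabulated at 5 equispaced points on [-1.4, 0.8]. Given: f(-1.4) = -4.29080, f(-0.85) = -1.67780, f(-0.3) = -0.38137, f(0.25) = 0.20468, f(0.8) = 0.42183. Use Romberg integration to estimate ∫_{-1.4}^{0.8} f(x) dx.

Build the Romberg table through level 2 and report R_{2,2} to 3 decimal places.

-1.926

R_{0,0} (trapezoid, 1 panel, h=2.2000): -4.25587
R_{1,0} (trapezoid, 2 panels, h=1.1000): -2.54744
R_{2,0} (trapezoid, 4 panels, h=0.5500): -2.08394
R_{1,1} = -2.54744 + (-2.54744 − (-4.25587))/3 = -1.97796
R_{2,1} = -2.08394 + (-2.08394 − (-2.54744))/3 = -1.92944
R_{2,2} = -1.92944 + (-1.92944 − (-1.97796))/15 = -1.92621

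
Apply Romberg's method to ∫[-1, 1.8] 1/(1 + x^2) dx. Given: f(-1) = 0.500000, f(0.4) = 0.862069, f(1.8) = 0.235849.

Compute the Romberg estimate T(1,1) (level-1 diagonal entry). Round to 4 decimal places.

1.9526

T(0,0) (trapezoid, 1 panel, h=2.8000): 1.030189
T(1,0) (trapezoid, 2 panels, h=1.4000): 1.721991
T(1,1) = 1.721991 + (1.721991 − 1.030189)/3 = 1.952592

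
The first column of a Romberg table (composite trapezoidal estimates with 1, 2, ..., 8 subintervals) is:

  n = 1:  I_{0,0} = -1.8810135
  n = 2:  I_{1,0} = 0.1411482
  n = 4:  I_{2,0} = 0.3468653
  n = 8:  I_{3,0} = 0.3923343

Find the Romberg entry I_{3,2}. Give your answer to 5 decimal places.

0.40696

Richardson extrapolation on the trapezoidal column (denominator 4−1=3):
I_{2,1} = 0.3468653 + (0.3468653 − 0.1411482)/3 = 0.4154377
I_{3,1} = (4·0.3923343 − 0.3468653) / 3 = 0.4074906
I_{3,2} = (16·0.4074906 − 0.4154377) / 15 = 0.4069608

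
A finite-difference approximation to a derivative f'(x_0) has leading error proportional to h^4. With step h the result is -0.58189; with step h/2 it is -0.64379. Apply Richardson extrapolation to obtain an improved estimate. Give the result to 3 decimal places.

The leading error scales as h^4; refining by a factor of 2 reduces it by 2^4 = 16.
Extrapolated value = (16·A(h/2) − A(h)) / (16 − 1)
= (16·(-0.64379) − (-0.58189)) / 15
= -9.71875 / 15 = -0.64792

-0.648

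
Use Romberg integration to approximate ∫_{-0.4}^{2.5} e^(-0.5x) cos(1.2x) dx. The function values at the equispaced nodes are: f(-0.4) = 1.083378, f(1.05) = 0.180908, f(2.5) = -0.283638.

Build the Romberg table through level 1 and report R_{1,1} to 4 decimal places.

R_{0,0} (trapezoid, 1 panel, h=2.9000): 1.159623
R_{1,0} (trapezoid, 2 panels, h=1.4500): 0.842128
R_{1,1} = 0.842128 + (0.842128 − 1.159623)/3 = 0.736296

0.7363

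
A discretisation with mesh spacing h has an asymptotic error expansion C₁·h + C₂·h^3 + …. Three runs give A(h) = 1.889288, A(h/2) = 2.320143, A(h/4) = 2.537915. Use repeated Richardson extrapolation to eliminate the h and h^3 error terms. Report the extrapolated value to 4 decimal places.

First eliminate the h term (factor 2^1 = 2):
  B₁ = (2·2.320143 − 1.889288)/1 = 2.750998
  B₂ = (2·2.537915 − 2.320143)/1 = 2.755687
Then eliminate the h^3 term (factor 2^3 = 8):
  (8·2.755687 − 2.750998)/7 = 2.756357

2.7564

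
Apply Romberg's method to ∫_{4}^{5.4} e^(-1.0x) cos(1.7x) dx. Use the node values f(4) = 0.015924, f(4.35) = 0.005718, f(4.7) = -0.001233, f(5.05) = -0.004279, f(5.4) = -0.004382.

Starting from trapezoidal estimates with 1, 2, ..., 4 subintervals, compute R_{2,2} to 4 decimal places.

R_{0,0} (trapezoid, 1 panel, h=1.4000): 0.008079
R_{1,0} (trapezoid, 2 panels, h=0.7000): 0.003177
R_{2,0} (trapezoid, 4 panels, h=0.3500): 0.002092
R_{1,1} = 0.003177 + (0.003177 − 0.008079)/3 = 0.001543
R_{2,1} = 0.002092 + (0.002092 − 0.003177)/3 = 0.001730
R_{2,2} = 0.001730 + (0.001730 − 0.001543)/15 = 0.001742

0.0017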